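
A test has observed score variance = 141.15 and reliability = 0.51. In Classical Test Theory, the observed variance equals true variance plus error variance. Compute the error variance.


var_true = rxx * var_obs = 0.51 * 141.15 = 71.9865
var_error = var_obs - var_true
var_error = 141.15 - 71.9865
var_error = 69.1635

69.1635


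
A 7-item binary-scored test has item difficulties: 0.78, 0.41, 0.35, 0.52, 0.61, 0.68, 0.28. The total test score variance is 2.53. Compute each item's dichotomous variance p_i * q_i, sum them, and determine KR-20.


For each item, compute p_i * q_i:
  Item 1: 0.78 * 0.22 = 0.1716
  Item 2: 0.41 * 0.59 = 0.2419
  Item 3: 0.35 * 0.65 = 0.2275
  Item 4: 0.52 * 0.48 = 0.2496
  Item 5: 0.61 * 0.39 = 0.2379
  Item 6: 0.68 * 0.32 = 0.2176
  Item 7: 0.28 * 0.72 = 0.2016
Sum(p_i * q_i) = 0.1716 + 0.2419 + 0.2275 + 0.2496 + 0.2379 + 0.2176 + 0.2016 = 1.5477
KR-20 = (k/(k-1)) * (1 - Sum(p_i*q_i) / Var_total)
= (7/6) * (1 - 1.5477/2.53)
= 1.1667 * 0.3883
KR-20 = 0.453

0.453


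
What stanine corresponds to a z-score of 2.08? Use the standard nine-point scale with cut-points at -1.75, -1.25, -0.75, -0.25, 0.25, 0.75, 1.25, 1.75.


Stanine boundaries: [-1.75, -1.25, -0.75, -0.25, 0.25, 0.75, 1.25, 1.75]
z = 2.08
Check each boundary:
  z >= -1.75 -> could be stanine 2
  z >= -1.25 -> could be stanine 3
  z >= -0.75 -> could be stanine 4
  z >= -0.25 -> could be stanine 5
  z >= 0.25 -> could be stanine 6
  z >= 0.75 -> could be stanine 7
  z >= 1.25 -> could be stanine 8
  z >= 1.75 -> could be stanine 9
Highest qualifying boundary gives stanine = 9

9


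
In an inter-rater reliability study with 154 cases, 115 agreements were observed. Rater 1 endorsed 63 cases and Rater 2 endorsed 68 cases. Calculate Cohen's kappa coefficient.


P_o = 115/154 = 0.746753
P_e = (63*68 + 91*86) / 23716 = 0.510626
kappa = (P_o - P_e) / (1 - P_e)
kappa = (0.746753 - 0.510626) / (1 - 0.510626)
kappa = 0.4825

0.4825


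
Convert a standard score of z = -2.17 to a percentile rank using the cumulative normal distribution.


CDF(z) = 0.5 * (1 + erf(z/sqrt(2)))
erf(-1.5344) = -0.97
CDF = 0.015
Percentile rank = 0.015 * 100 = 1.5

1.5


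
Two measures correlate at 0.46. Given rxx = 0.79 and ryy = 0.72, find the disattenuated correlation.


r_corrected = rxy / sqrt(rxx * ryy)
= 0.46 / sqrt(0.79 * 0.72)
= 0.46 / sqrt(0.5688)
= 0.46 / 0.754188
r_corrected = 0.6099

0.6099


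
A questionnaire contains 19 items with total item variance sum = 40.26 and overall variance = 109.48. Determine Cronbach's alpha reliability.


alpha = (k/(k-1)) * (1 - sum(si^2)/s_total^2)
= (19/18) * (1 - 40.26/109.48)
alpha = 0.6674

0.6674


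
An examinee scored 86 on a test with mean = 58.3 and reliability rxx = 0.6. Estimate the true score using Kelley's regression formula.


T_est = rxx * X + (1 - rxx) * mean
T_est = 0.6 * 86 + 0.4 * 58.3
T_est = 51.6 + 23.32
T_est = 74.92

74.92


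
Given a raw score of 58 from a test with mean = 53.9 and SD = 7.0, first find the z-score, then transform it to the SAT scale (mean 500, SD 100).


z = (X - mean) / SD = (58 - 53.9) / 7.0
z = 4.1 / 7.0
z = 0.5857
SAT-scale = SAT = 500 + 100z
Carry z at full precision (z = 4.1 / 7.0) into the conversion:
SAT-scale = 500 + 100 * (4.1 / 7.0) = 500 + 410 / 7.0
SAT-scale = 500 + 58.5714
SAT-scale = 558.5714

558.5714


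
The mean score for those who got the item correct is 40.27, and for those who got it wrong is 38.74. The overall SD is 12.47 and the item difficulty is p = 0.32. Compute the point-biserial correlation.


q = 1 - p = 0.68
rpb = ((M1 - M0) / SD) * sqrt(p * q)
rpb = ((40.27 - 38.74) / 12.47) * sqrt(0.32 * 0.68)
rpb = 0.0572

0.0572


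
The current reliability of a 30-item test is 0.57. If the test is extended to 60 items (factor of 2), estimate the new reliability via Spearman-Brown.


r_new = (n * rxx) / (1 + (n-1) * rxx)
r_new = (2 * 0.57) / (1 + 1 * 0.57)
r_new = 1.14 / 1.57
r_new = 0.7261

0.7261


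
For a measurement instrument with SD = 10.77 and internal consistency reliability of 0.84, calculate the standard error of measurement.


SEM = SD * sqrt(1 - rxx)
SEM = 10.77 * sqrt(1 - 0.84)
SEM = 10.77 * sqrt(0.16) = 10.77 * 0.4
SEM = 4.308

4.308


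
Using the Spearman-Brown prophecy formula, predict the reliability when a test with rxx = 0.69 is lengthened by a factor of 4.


r_new = (n * rxx) / (1 + (n-1) * rxx)
r_new = (4 * 0.69) / (1 + 3 * 0.69)
r_new = 2.76 / 3.07
r_new = 0.899

0.899


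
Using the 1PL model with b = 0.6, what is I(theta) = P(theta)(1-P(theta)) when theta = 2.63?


P = 1/(1+exp(-(2.63-0.6))) = 0.8839
I = P*(1-P) = 0.8839 * 0.1161
I = 0.1026

0.1026


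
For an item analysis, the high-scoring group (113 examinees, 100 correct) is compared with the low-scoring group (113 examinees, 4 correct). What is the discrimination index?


p_upper = 100/113 = 0.885
p_lower = 4/113 = 0.0354
D = 0.885 - 0.0354 = 0.8496

0.8496


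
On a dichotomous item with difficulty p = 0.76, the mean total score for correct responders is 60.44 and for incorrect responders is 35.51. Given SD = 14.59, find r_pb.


q = 1 - p = 0.24
rpb = ((M1 - M0) / SD) * sqrt(p * q)
rpb = ((60.44 - 35.51) / 14.59) * sqrt(0.76 * 0.24)
rpb = 0.7298

0.7298


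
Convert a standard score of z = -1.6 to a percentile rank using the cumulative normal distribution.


CDF(z) = 0.5 * (1 + erf(z/sqrt(2)))
erf(-1.1314) = -0.8904
CDF = 0.0548
Percentile rank = 0.0548 * 100 = 5.48

5.48


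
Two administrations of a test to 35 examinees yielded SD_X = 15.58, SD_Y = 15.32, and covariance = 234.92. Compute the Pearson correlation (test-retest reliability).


r = cov(X,Y) / (SD_X * SD_Y)
r = 234.92 / (15.58 * 15.32)
r = 234.92 / 238.6856
r = 0.9842

0.9842


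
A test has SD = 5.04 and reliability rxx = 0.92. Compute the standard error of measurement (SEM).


SEM = SD * sqrt(1 - rxx)
SEM = 5.04 * sqrt(1 - 0.92)
SEM = 5.04 * sqrt(0.08) = 5.04 * 0.282843
SEM = 1.4255

1.4255


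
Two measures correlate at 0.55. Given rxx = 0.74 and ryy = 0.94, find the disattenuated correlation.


r_corrected = rxy / sqrt(rxx * ryy)
= 0.55 / sqrt(0.74 * 0.94)
= 0.55 / sqrt(0.6956)
= 0.55 / 0.834026
r_corrected = 0.6595

0.6595


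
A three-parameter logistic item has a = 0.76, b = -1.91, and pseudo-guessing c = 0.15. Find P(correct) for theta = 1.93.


logit = 0.76*(1.93 - -1.91) = 2.9184
P* = 1/(1 + exp(-2.9184)) = 0.9487
P = 0.15 + (1 - 0.15) * 0.9487
P = 0.9564

0.9564


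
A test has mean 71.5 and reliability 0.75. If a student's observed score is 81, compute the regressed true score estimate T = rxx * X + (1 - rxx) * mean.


T_est = rxx * X + (1 - rxx) * mean
T_est = 0.75 * 81 + 0.25 * 71.5
T_est = 60.75 + 17.875
T_est = 78.625

78.625


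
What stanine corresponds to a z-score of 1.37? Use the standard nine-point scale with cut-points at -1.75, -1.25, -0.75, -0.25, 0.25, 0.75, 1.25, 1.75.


Stanine boundaries: [-1.75, -1.25, -0.75, -0.25, 0.25, 0.75, 1.25, 1.75]
z = 1.37
Check each boundary:
  z >= -1.75 -> could be stanine 2
  z >= -1.25 -> could be stanine 3
  z >= -0.75 -> could be stanine 4
  z >= -0.25 -> could be stanine 5
  z >= 0.25 -> could be stanine 6
  z >= 0.75 -> could be stanine 7
  z >= 1.25 -> could be stanine 8
  z < 1.75
Highest qualifying boundary gives stanine = 8

8


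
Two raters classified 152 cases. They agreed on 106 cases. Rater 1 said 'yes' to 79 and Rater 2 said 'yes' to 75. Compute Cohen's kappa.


P_o = 106/152 = 0.697368
P_e = (79*75 + 73*77) / 23104 = 0.49974
kappa = (P_o - P_e) / (1 - P_e)
kappa = (0.697368 - 0.49974) / (1 - 0.49974)
kappa = 0.3951

0.3951


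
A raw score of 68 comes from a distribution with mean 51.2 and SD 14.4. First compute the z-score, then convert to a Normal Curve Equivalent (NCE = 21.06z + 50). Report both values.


z = (X - mean) / SD = (68 - 51.2) / 14.4
z = 16.8 / 14.4
z = 1.1667
NCE = NCE = 21.06z + 50
Carry z at full precision (z = 16.8 / 14.4) into the conversion:
NCE = 21.06 * (16.8 / 14.4) + 50 = 353.808 / 14.4 + 50
NCE = 24.57 + 50
NCE = 74.57

74.57


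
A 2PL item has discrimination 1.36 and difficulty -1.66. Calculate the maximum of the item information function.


For 2PL, max info at theta = b = -1.66
I_max = a^2 / 4 = 1.36^2 / 4
= 1.8496 / 4
I_max = 0.4624

0.4624


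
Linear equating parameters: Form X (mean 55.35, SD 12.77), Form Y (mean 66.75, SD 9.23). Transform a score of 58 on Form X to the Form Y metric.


slope = SD_Y / SD_X = 9.23 / 12.77 ~ 0.7228
intercept = mean_Y - slope * mean_X = 66.75 - (9.23 / 12.77) * 55.35 ~ 26.7437
Y = slope * X + intercept. To avoid rounding drift from the rounded slope/intercept, evaluate the equivalent form Y = mean_Y + SD_Y * (X - mean_X) / SD_X at full precision:
Y = 66.75 + 9.23 * (58 - 55.35) / 12.77
Y = 66.75 + 9.23 * 2.65 / 12.77
Y = 66.75 + 24.4595 / 12.77
Y = 66.75 + 1.9154
Y = 68.6654

68.6654


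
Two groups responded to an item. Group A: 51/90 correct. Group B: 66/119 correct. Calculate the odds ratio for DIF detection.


Odds_A = 51/39 = 1.3077
Odds_B = 66/53 = 1.2453
OR = Odds_A / Odds_B = 1.3077 / 1.2453
Exactly, OR = (51 * 53) / (39 * 66) = 2703 / 2574
OR = 1.0501

1.0501


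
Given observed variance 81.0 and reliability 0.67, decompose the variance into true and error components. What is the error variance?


var_true = rxx * var_obs = 0.67 * 81.0 = 54.27
var_error = var_obs - var_true
var_error = 81.0 - 54.27
var_error = 26.73

26.73


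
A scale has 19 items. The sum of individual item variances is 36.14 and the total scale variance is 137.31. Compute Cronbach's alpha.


alpha = (k/(k-1)) * (1 - sum(si^2)/s_total^2)
= (19/18) * (1 - 36.14/137.31)
alpha = 0.7777

0.7777


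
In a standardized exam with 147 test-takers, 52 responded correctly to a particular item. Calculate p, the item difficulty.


Item difficulty p = number correct / total examinees
p = 52 / 147
p = 0.3537

0.3537


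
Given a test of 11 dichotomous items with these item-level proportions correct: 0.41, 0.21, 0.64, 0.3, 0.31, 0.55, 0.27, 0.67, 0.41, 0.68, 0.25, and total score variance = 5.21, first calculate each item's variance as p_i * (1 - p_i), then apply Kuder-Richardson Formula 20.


For each item, compute p_i * q_i:
  Item 1: 0.41 * 0.59 = 0.2419
  Item 2: 0.21 * 0.79 = 0.1659
  Item 3: 0.64 * 0.36 = 0.2304
  Item 4: 0.3 * 0.7 = 0.21
  Item 5: 0.31 * 0.69 = 0.2139
  Item 6: 0.55 * 0.45 = 0.2475
  Item 7: 0.27 * 0.73 = 0.1971
  Item 8: 0.67 * 0.33 = 0.2211
  Item 9: 0.41 * 0.59 = 0.2419
  Item 10: 0.68 * 0.32 = 0.2176
  Item 11: 0.25 * 0.75 = 0.1875
Sum(p_i * q_i) = 0.2419 + 0.1659 + 0.2304 + 0.21 + 0.2139 + 0.2475 + 0.1971 + 0.2211 + 0.2419 + 0.2176 + 0.1875 = 2.3748
KR-20 = (k/(k-1)) * (1 - Sum(p_i*q_i) / Var_total)
= (11/10) * (1 - 2.3748/5.21)
= 1.1 * 0.5442
KR-20 = 0.5986

0.5986


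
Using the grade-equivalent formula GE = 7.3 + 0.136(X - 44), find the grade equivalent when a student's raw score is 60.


raw - median = 60 - 44 = 16
slope * diff = 0.136 * 16 = 2.176
GE = 7.3 + 2.176
GE = 9.476

9.476


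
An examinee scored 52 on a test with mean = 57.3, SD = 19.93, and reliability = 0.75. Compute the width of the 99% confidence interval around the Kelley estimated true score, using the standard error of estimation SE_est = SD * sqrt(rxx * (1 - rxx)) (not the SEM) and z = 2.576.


True score estimate = 0.75*52 + 0.25*57.3 = 53.325
SE_est = SD * sqrt(rxx * (1 - rxx)) = 19.93 * sqrt(0.75 * 0.25) = 19.93 * sqrt(0.1875) = 8.629943
CI = T_est +/- z * SE_est, so width = 2 * z * SE_est = 2 * 2.576 * 8.629943
Width = 44.4615

44.4615


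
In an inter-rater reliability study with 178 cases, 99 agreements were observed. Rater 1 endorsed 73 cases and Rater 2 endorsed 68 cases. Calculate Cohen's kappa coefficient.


P_o = 99/178 = 0.55618
P_e = (73*68 + 105*110) / 31684 = 0.521209
kappa = (P_o - P_e) / (1 - P_e)
kappa = (0.55618 - 0.521209) / (1 - 0.521209)
kappa = 0.073

0.073


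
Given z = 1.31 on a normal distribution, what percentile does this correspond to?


CDF(z) = 0.5 * (1 + erf(z/sqrt(2)))
erf(0.9263) = 0.8098
CDF = 0.9049
Percentile rank = 0.9049 * 100 = 90.49

90.49


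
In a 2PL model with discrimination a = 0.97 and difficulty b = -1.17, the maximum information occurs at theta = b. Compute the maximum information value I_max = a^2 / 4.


For 2PL, max info at theta = b = -1.17
I_max = a^2 / 4 = 0.97^2 / 4
= 0.9409 / 4
I_max = 0.2352

0.2352


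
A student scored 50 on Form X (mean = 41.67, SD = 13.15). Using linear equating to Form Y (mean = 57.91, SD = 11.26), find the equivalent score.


slope = SD_Y / SD_X = 11.26 / 13.15 ~ 0.8563
intercept = mean_Y - slope * mean_X = 57.91 - (11.26 / 13.15) * 41.67 ~ 22.2291
Y = slope * X + intercept. To avoid rounding drift from the rounded slope/intercept, evaluate the equivalent form Y = mean_Y + SD_Y * (X - mean_X) / SD_X at full precision:
Y = 57.91 + 11.26 * (50 - 41.67) / 13.15
Y = 57.91 + 11.26 * 8.33 / 13.15
Y = 57.91 + 93.7958 / 13.15
Y = 57.91 + 7.1328
Y = 65.0428

65.0428


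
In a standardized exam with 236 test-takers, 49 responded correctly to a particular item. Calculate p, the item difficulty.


Item difficulty p = number correct / total examinees
p = 49 / 236
p = 0.2076

0.2076


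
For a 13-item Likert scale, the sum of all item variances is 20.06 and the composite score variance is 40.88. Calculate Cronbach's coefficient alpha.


alpha = (k/(k-1)) * (1 - sum(si^2)/s_total^2)
= (13/12) * (1 - 20.06/40.88)
alpha = 0.5517

0.5517


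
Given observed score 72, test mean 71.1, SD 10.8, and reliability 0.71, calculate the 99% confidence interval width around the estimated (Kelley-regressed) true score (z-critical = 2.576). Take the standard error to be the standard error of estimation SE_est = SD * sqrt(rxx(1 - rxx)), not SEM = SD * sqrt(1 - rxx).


True score estimate = 0.71*72 + 0.29*71.1 = 71.739
SE_est = SD * sqrt(rxx * (1 - rxx)) = 10.8 * sqrt(0.71 * 0.29) = 10.8 * sqrt(0.2059) = 4.90063
CI = T_est +/- z * SE_est, so width = 2 * z * SE_est = 2 * 2.576 * 4.90063
Width = 25.248

25.248


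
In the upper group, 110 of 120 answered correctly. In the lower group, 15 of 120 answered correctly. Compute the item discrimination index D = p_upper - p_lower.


p_upper = 110/120 = 0.9167
p_lower = 15/120 = 0.125
D = 0.9167 - 0.125 = 0.7917

0.7917


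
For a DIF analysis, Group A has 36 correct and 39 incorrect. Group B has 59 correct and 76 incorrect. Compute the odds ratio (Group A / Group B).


Odds_A = 36/39 = 0.9231
Odds_B = 59/76 = 0.7763
OR = Odds_A / Odds_B = 0.9231 / 0.7763
Exactly, OR = (36 * 76) / (39 * 59) = 2736 / 2301
OR = 1.189

1.189


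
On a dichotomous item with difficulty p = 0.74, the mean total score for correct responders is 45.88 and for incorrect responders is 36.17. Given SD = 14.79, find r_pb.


q = 1 - p = 0.26
rpb = ((M1 - M0) / SD) * sqrt(p * q)
rpb = ((45.88 - 36.17) / 14.79) * sqrt(0.74 * 0.26)
rpb = 0.288

0.288


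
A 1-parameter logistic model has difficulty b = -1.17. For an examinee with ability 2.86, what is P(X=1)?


theta - b = 2.86 - -1.17 = 4.03
exp(-(theta - b)) = exp(-4.03) = 0.0178
P = 1 / (1 + 0.0178)
P = 0.9825

0.9825


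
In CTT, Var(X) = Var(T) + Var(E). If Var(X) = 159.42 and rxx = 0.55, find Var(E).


var_true = rxx * var_obs = 0.55 * 159.42 = 87.681
var_error = var_obs - var_true
var_error = 159.42 - 87.681
var_error = 71.739

71.739


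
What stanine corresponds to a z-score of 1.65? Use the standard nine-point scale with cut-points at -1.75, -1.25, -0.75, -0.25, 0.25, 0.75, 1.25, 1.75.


Stanine boundaries: [-1.75, -1.25, -0.75, -0.25, 0.25, 0.75, 1.25, 1.75]
z = 1.65
Check each boundary:
  z >= -1.75 -> could be stanine 2
  z >= -1.25 -> could be stanine 3
  z >= -0.75 -> could be stanine 4
  z >= -0.25 -> could be stanine 5
  z >= 0.25 -> could be stanine 6
  z >= 0.75 -> could be stanine 7
  z >= 1.25 -> could be stanine 8
  z < 1.75
Highest qualifying boundary gives stanine = 8

8


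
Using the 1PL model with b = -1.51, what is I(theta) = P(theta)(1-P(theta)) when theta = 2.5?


P = 1/(1+exp(-(2.5--1.51))) = 0.9822
I = P*(1-P) = 0.9822 * 0.0178
I = 0.0175

0.0175


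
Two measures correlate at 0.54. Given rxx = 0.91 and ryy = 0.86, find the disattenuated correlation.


r_corrected = rxy / sqrt(rxx * ryy)
= 0.54 / sqrt(0.91 * 0.86)
= 0.54 / sqrt(0.7826)
= 0.54 / 0.884647
r_corrected = 0.6104

0.6104


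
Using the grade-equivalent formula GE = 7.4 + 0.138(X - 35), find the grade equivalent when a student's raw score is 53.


raw - median = 53 - 35 = 18
slope * diff = 0.138 * 18 = 2.484
GE = 7.4 + 2.484
GE = 9.884

9.884


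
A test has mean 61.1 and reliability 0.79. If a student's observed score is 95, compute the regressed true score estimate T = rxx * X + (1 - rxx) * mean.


T_est = rxx * X + (1 - rxx) * mean
T_est = 0.79 * 95 + 0.21 * 61.1
T_est = 75.05 + 12.831
T_est = 87.881

87.881


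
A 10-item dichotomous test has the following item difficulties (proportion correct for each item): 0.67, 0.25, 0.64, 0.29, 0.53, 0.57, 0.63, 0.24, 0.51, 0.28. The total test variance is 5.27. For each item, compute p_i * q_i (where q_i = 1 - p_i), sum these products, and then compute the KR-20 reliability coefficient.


For each item, compute p_i * q_i:
  Item 1: 0.67 * 0.33 = 0.2211
  Item 2: 0.25 * 0.75 = 0.1875
  Item 3: 0.64 * 0.36 = 0.2304
  Item 4: 0.29 * 0.71 = 0.2059
  Item 5: 0.53 * 0.47 = 0.2491
  Item 6: 0.57 * 0.43 = 0.2451
  Item 7: 0.63 * 0.37 = 0.2331
  Item 8: 0.24 * 0.76 = 0.1824
  Item 9: 0.51 * 0.49 = 0.2499
  Item 10: 0.28 * 0.72 = 0.2016
Sum(p_i * q_i) = 0.2211 + 0.1875 + 0.2304 + 0.2059 + 0.2491 + 0.2451 + 0.2331 + 0.1824 + 0.2499 + 0.2016 = 2.2061
KR-20 = (k/(k-1)) * (1 - Sum(p_i*q_i) / Var_total)
= (10/9) * (1 - 2.2061/5.27)
= 1.1111 * 0.5814
KR-20 = 0.646

0.646


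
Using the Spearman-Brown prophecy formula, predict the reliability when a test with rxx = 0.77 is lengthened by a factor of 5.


r_new = (n * rxx) / (1 + (n-1) * rxx)
r_new = (5 * 0.77) / (1 + 4 * 0.77)
r_new = 3.85 / 4.08
r_new = 0.9436

0.9436


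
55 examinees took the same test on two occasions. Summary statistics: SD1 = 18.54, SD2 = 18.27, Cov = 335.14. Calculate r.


r = cov(X,Y) / (SD_X * SD_Y)
r = 335.14 / (18.54 * 18.27)
r = 335.14 / 338.7258
r = 0.9894

0.9894


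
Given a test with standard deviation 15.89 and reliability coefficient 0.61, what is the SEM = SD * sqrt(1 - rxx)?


SEM = SD * sqrt(1 - rxx)
SEM = 15.89 * sqrt(1 - 0.61)
SEM = 15.89 * sqrt(0.39) = 15.89 * 0.6245
SEM = 9.9233

9.9233


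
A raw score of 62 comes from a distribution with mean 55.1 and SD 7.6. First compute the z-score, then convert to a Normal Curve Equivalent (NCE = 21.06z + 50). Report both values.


z = (X - mean) / SD = (62 - 55.1) / 7.6
z = 6.9 / 7.6
z = 0.9079
NCE = NCE = 21.06z + 50
Carry z at full precision (z = 6.9 / 7.6) into the conversion:
NCE = 21.06 * (6.9 / 7.6) + 50 = 145.314 / 7.6 + 50
NCE = 19.1203 + 50
NCE = 69.1203

69.1203


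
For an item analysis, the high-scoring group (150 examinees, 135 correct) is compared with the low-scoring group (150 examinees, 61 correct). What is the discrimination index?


p_upper = 135/150 = 0.9
p_lower = 61/150 = 0.4067
D = 0.9 - 0.4067 = 0.4933

0.4933


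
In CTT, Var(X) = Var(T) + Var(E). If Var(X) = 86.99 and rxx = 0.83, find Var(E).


var_true = rxx * var_obs = 0.83 * 86.99 = 72.2017
var_error = var_obs - var_true
var_error = 86.99 - 72.2017
var_error = 14.7883

14.7883


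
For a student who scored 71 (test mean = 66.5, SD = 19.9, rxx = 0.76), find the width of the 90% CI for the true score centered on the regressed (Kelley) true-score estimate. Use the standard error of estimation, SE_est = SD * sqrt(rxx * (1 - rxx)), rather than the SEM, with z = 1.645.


True score estimate = 0.76*71 + 0.24*66.5 = 69.92
SE_est = SD * sqrt(rxx * (1 - rxx)) = 19.9 * sqrt(0.76 * 0.24) = 19.9 * sqrt(0.1824) = 8.498954
CI = T_est +/- z * SE_est, so width = 2 * z * SE_est = 2 * 1.645 * 8.498954
Width = 27.9616

27.9616


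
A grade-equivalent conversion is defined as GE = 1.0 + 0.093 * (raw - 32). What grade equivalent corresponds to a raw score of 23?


raw - median = 23 - 32 = -9
slope * diff = 0.093 * -9 = -0.837
GE = 1.0 + -0.837
GE = 0.163

0.163


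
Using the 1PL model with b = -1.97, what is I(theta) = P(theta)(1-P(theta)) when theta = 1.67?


P = 1/(1+exp(-(1.67--1.97))) = 0.9744
I = P*(1-P) = 0.9744 * 0.0256
I = 0.0249

0.0249


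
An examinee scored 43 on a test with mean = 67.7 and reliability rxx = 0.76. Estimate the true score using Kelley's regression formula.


T_est = rxx * X + (1 - rxx) * mean
T_est = 0.76 * 43 + 0.24 * 67.7
T_est = 32.68 + 16.248
T_est = 48.928

48.928


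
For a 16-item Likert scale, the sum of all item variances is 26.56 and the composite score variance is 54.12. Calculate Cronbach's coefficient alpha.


alpha = (k/(k-1)) * (1 - sum(si^2)/s_total^2)
= (16/15) * (1 - 26.56/54.12)
alpha = 0.5432

0.5432


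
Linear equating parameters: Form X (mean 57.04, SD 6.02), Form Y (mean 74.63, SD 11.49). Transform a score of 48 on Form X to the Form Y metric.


slope = SD_Y / SD_X = 11.49 / 6.02 ~ 1.9086
intercept = mean_Y - slope * mean_X = 74.63 - (11.49 / 6.02) * 57.04 ~ -34.2387
Y = slope * X + intercept. To avoid rounding drift from the rounded slope/intercept, evaluate the equivalent form Y = mean_Y + SD_Y * (X - mean_X) / SD_X at full precision:
Y = 74.63 + 11.49 * (48 - 57.04) / 6.02
Y = 74.63 - 11.49 * 9.04 / 6.02
Y = 74.63 - 103.8696 / 6.02
Y = 74.63 - 17.2541
Y = 57.3759

57.3759


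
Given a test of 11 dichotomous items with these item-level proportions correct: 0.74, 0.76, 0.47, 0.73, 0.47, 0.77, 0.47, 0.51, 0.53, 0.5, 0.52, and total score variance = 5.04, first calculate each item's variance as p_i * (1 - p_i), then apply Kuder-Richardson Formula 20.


For each item, compute p_i * q_i:
  Item 1: 0.74 * 0.26 = 0.1924
  Item 2: 0.76 * 0.24 = 0.1824
  Item 3: 0.47 * 0.53 = 0.2491
  Item 4: 0.73 * 0.27 = 0.1971
  Item 5: 0.47 * 0.53 = 0.2491
  Item 6: 0.77 * 0.23 = 0.1771
  Item 7: 0.47 * 0.53 = 0.2491
  Item 8: 0.51 * 0.49 = 0.2499
  Item 9: 0.53 * 0.47 = 0.2491
  Item 10: 0.5 * 0.5 = 0.25
  Item 11: 0.52 * 0.48 = 0.2496
Sum(p_i * q_i) = 0.1924 + 0.1824 + 0.2491 + 0.1971 + 0.2491 + 0.1771 + 0.2491 + 0.2499 + 0.2491 + 0.25 + 0.2496 = 2.4949
KR-20 = (k/(k-1)) * (1 - Sum(p_i*q_i) / Var_total)
= (11/10) * (1 - 2.4949/5.04)
= 1.1 * 0.505
KR-20 = 0.5555

0.5555


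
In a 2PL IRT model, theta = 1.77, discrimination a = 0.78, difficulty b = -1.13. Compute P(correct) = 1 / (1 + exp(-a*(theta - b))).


a*(theta - b) = 0.78 * (1.77 - -1.13) = 2.262
exp(-2.262) = 0.1041
P = 1 / (1 + 0.1041)
P = 0.9057

0.9057


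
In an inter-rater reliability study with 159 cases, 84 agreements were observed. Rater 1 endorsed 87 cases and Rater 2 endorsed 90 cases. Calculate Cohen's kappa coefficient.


P_o = 84/159 = 0.528302
P_e = (87*90 + 72*69) / 25281 = 0.50623
kappa = (P_o - P_e) / (1 - P_e)
kappa = (0.528302 - 0.50623) / (1 - 0.50623)
kappa = 0.0447

0.0447


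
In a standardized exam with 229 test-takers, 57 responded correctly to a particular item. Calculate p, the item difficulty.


Item difficulty p = number correct / total examinees
p = 57 / 229
p = 0.2489

0.2489


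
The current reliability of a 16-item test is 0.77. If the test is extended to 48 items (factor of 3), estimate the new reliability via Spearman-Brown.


r_new = (n * rxx) / (1 + (n-1) * rxx)
r_new = (3 * 0.77) / (1 + 2 * 0.77)
r_new = 2.31 / 2.54
r_new = 0.9094

0.9094


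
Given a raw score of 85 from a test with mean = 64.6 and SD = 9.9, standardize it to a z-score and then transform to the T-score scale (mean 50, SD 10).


z = (X - mean) / SD = (85 - 64.6) / 9.9
z = 20.4 / 9.9
z = 2.0606
T-score = T = 50 + 10z
Carry z at full precision (z = 20.4 / 9.9) into the conversion:
T-score = 50 + 10 * (20.4 / 9.9) = 50 + 204 / 9.9
T-score = 50 + 20.6061
T-score = 70.6061

70.6061


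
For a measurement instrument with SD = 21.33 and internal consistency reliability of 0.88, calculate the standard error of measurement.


SEM = SD * sqrt(1 - rxx)
SEM = 21.33 * sqrt(1 - 0.88)
SEM = 21.33 * sqrt(0.12) = 21.33 * 0.34641
SEM = 7.3889

7.3889


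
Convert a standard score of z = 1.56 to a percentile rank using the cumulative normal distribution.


CDF(z) = 0.5 * (1 + erf(z/sqrt(2)))
erf(1.1031) = 0.8812
CDF = 0.9406
Percentile rank = 0.9406 * 100 = 94.06

94.06


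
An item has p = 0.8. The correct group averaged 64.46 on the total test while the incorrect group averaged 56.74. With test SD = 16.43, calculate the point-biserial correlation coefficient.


q = 1 - p = 0.2
rpb = ((M1 - M0) / SD) * sqrt(p * q)
rpb = ((64.46 - 56.74) / 16.43) * sqrt(0.8 * 0.2)
rpb = 0.1879

0.1879


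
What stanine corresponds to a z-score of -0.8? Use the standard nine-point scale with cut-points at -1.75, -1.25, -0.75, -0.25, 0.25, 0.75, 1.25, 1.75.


Stanine boundaries: [-1.75, -1.25, -0.75, -0.25, 0.25, 0.75, 1.25, 1.75]
z = -0.8
Check each boundary:
  z >= -1.75 -> could be stanine 2
  z >= -1.25 -> could be stanine 3
  z < -0.75
  z < -0.25
  z < 0.25
  z < 0.75
  z < 1.25
  z < 1.75
Highest qualifying boundary gives stanine = 3

3


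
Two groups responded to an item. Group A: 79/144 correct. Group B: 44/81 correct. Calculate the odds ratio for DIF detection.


Odds_A = 79/65 = 1.2154
Odds_B = 44/37 = 1.1892
OR = Odds_A / Odds_B = 1.2154 / 1.1892
Exactly, OR = (79 * 37) / (65 * 44) = 2923 / 2860
OR = 1.022

1.022


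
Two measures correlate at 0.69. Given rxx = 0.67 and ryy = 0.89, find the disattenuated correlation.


r_corrected = rxy / sqrt(rxx * ryy)
= 0.69 / sqrt(0.67 * 0.89)
= 0.69 / sqrt(0.5963)
= 0.69 / 0.772205
r_corrected = 0.8935

0.8935


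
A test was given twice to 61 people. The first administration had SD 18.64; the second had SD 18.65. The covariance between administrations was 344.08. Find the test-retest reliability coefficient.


r = cov(X,Y) / (SD_X * SD_Y)
r = 344.08 / (18.64 * 18.65)
r = 344.08 / 347.636
r = 0.9898

0.9898


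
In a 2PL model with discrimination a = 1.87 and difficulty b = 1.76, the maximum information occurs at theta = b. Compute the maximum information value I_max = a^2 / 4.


For 2PL, max info at theta = b = 1.76
I_max = a^2 / 4 = 1.87^2 / 4
= 3.4969 / 4
I_max = 0.8742

0.8742


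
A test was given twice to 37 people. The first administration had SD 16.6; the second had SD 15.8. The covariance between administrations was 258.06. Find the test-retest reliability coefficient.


r = cov(X,Y) / (SD_X * SD_Y)
r = 258.06 / (16.6 * 15.8)
r = 258.06 / 262.28
r = 0.9839

0.9839


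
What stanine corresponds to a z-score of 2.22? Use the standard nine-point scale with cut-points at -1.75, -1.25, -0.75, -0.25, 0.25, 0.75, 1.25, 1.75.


Stanine boundaries: [-1.75, -1.25, -0.75, -0.25, 0.25, 0.75, 1.25, 1.75]
z = 2.22
Check each boundary:
  z >= -1.75 -> could be stanine 2
  z >= -1.25 -> could be stanine 3
  z >= -0.75 -> could be stanine 4
  z >= -0.25 -> could be stanine 5
  z >= 0.25 -> could be stanine 6
  z >= 0.75 -> could be stanine 7
  z >= 1.25 -> could be stanine 8
  z >= 1.75 -> could be stanine 9
Highest qualifying boundary gives stanine = 9

9


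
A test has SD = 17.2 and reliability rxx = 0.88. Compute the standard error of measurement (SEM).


SEM = SD * sqrt(1 - rxx)
SEM = 17.2 * sqrt(1 - 0.88)
SEM = 17.2 * sqrt(0.12) = 17.2 * 0.34641
SEM = 5.9583

5.9583


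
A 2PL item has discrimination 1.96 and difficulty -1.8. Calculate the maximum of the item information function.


For 2PL, max info at theta = b = -1.8
I_max = a^2 / 4 = 1.96^2 / 4
= 3.8416 / 4
I_max = 0.9604

0.9604


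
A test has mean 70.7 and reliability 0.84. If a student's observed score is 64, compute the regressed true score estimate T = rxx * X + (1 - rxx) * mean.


T_est = rxx * X + (1 - rxx) * mean
T_est = 0.84 * 64 + 0.16 * 70.7
T_est = 53.76 + 11.312
T_est = 65.072

65.072


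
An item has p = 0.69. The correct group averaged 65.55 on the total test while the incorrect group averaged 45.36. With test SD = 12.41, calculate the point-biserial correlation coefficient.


q = 1 - p = 0.31
rpb = ((M1 - M0) / SD) * sqrt(p * q)
rpb = ((65.55 - 45.36) / 12.41) * sqrt(0.69 * 0.31)
rpb = 0.7524

0.7524


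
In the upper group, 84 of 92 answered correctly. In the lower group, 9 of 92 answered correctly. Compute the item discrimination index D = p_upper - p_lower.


p_upper = 84/92 = 0.913
p_lower = 9/92 = 0.0978
D = 0.913 - 0.0978 = 0.8152

0.8152


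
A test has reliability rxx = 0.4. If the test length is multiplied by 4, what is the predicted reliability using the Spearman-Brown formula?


r_new = (n * rxx) / (1 + (n-1) * rxx)
r_new = (4 * 0.4) / (1 + 3 * 0.4)
r_new = 1.6 / 2.2
r_new = 0.7273

0.7273


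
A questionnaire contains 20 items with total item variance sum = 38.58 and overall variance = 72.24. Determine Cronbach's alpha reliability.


alpha = (k/(k-1)) * (1 - sum(si^2)/s_total^2)
= (20/19) * (1 - 38.58/72.24)
alpha = 0.4905

0.4905


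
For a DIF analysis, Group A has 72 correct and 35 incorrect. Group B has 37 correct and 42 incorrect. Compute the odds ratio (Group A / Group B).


Odds_A = 72/35 = 2.0571
Odds_B = 37/42 = 0.881
OR = Odds_A / Odds_B = 2.0571 / 0.881
Exactly, OR = (72 * 42) / (35 * 37) = 3024 / 1295
OR = 2.3351

2.3351


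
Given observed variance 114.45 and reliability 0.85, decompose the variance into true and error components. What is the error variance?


var_true = rxx * var_obs = 0.85 * 114.45 = 97.2825
var_error = var_obs - var_true
var_error = 114.45 - 97.2825
var_error = 17.1675

17.1675


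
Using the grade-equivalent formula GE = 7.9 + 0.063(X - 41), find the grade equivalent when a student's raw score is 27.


raw - median = 27 - 41 = -14
slope * diff = 0.063 * -14 = -0.882
GE = 7.9 + -0.882
GE = 7.018

7.018


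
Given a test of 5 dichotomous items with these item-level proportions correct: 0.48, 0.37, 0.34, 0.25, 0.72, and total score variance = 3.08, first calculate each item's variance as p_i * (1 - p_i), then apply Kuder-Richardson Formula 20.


For each item, compute p_i * q_i:
  Item 1: 0.48 * 0.52 = 0.2496
  Item 2: 0.37 * 0.63 = 0.2331
  Item 3: 0.34 * 0.66 = 0.2244
  Item 4: 0.25 * 0.75 = 0.1875
  Item 5: 0.72 * 0.28 = 0.2016
Sum(p_i * q_i) = 0.2496 + 0.2331 + 0.2244 + 0.1875 + 0.2016 = 1.0962
KR-20 = (k/(k-1)) * (1 - Sum(p_i*q_i) / Var_total)
= (5/4) * (1 - 1.0962/3.08)
= 1.25 * 0.6441
KR-20 = 0.8051

0.8051


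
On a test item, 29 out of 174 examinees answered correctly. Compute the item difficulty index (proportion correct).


Item difficulty p = number correct / total examinees
p = 29 / 174
p = 0.1667

0.1667


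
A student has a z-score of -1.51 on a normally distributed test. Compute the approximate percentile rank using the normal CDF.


CDF(z) = 0.5 * (1 + erf(z/sqrt(2)))
erf(-1.0677) = -0.869
CDF = 0.0655
Percentile rank = 0.0655 * 100 = 6.55

6.55


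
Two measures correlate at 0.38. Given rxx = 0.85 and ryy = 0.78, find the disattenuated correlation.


r_corrected = rxy / sqrt(rxx * ryy)
= 0.38 / sqrt(0.85 * 0.78)
= 0.38 / sqrt(0.663)
= 0.38 / 0.814248
r_corrected = 0.4667

0.4667


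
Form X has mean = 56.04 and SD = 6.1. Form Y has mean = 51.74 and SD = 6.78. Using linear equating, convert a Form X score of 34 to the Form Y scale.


slope = SD_Y / SD_X = 6.78 / 6.1 ~ 1.1115
intercept = mean_Y - slope * mean_X = 51.74 - (6.78 / 6.1) * 56.04 ~ -10.5471
Y = slope * X + intercept. To avoid rounding drift from the rounded slope/intercept, evaluate the equivalent form Y = mean_Y + SD_Y * (X - mean_X) / SD_X at full precision:
Y = 51.74 + 6.78 * (34 - 56.04) / 6.1
Y = 51.74 - 6.78 * 22.04 / 6.1
Y = 51.74 - 149.4312 / 6.1
Y = 51.74 - 24.4969
Y = 27.2431

27.2431


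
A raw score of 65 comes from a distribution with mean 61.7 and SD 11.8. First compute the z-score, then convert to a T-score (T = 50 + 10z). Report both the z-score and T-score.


z = (X - mean) / SD = (65 - 61.7) / 11.8
z = 3.3 / 11.8
z = 0.2797
T-score = T = 50 + 10z
Carry z at full precision (z = 3.3 / 11.8) into the conversion:
T-score = 50 + 10 * (3.3 / 11.8) = 50 + 33 / 11.8
T-score = 50 + 2.7966
T-score = 52.7966

52.7966


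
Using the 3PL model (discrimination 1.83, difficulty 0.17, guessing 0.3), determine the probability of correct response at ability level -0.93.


logit = 1.83*(-0.93 - 0.17) = -2.013
P* = 1/(1 + exp(--2.013)) = 0.1178
P = 0.3 + (1 - 0.3) * 0.1178
P = 0.3825

0.3825


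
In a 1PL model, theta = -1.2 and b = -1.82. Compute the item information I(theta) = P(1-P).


P = 1/(1+exp(-(-1.2--1.82))) = 0.6502
I = P*(1-P) = 0.6502 * 0.3498
I = 0.2274

0.2274


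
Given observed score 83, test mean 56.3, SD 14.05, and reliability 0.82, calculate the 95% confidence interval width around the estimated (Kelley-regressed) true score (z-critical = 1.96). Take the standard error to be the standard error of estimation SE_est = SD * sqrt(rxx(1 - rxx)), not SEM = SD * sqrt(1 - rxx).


True score estimate = 0.82*83 + 0.18*56.3 = 78.194
SE_est = SD * sqrt(rxx * (1 - rxx)) = 14.05 * sqrt(0.82 * 0.18) = 14.05 * sqrt(0.1476) = 5.397834
CI = T_est +/- z * SE_est, so width = 2 * z * SE_est = 2 * 1.96 * 5.397834
Width = 21.1595

21.1595


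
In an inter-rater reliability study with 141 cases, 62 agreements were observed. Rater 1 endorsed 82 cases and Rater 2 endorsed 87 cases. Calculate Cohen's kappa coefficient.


P_o = 62/141 = 0.439716
P_e = (82*87 + 59*54) / 19881 = 0.519089
kappa = (P_o - P_e) / (1 - P_e)
kappa = (0.439716 - 0.519089) / (1 - 0.519089)
kappa = -0.165

-0.165


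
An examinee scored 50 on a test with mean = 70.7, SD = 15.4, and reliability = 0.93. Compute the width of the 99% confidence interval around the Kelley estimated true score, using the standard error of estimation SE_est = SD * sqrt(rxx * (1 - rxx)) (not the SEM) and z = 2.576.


True score estimate = 0.93*50 + 0.07*70.7 = 51.449
SE_est = SD * sqrt(rxx * (1 - rxx)) = 15.4 * sqrt(0.93 * 0.07) = 15.4 * sqrt(0.0651) = 3.929264
CI = T_est +/- z * SE_est, so width = 2 * z * SE_est = 2 * 2.576 * 3.929264
Width = 20.2436

20.2436


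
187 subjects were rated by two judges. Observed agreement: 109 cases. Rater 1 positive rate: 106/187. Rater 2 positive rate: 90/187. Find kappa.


P_o = 109/187 = 0.582888
P_e = (106*90 + 81*97) / 34969 = 0.497498
kappa = (P_o - P_e) / (1 - P_e)
kappa = (0.582888 - 0.497498) / (1 - 0.497498)
kappa = 0.1699

0.1699


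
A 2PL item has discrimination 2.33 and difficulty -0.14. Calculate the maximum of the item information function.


For 2PL, max info at theta = b = -0.14
I_max = a^2 / 4 = 2.33^2 / 4
= 5.4289 / 4
I_max = 1.3572

1.3572


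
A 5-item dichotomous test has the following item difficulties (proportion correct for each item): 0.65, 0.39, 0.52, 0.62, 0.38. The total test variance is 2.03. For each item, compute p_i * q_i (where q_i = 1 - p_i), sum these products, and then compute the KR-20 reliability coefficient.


For each item, compute p_i * q_i:
  Item 1: 0.65 * 0.35 = 0.2275
  Item 2: 0.39 * 0.61 = 0.2379
  Item 3: 0.52 * 0.48 = 0.2496
  Item 4: 0.62 * 0.38 = 0.2356
  Item 5: 0.38 * 0.62 = 0.2356
Sum(p_i * q_i) = 0.2275 + 0.2379 + 0.2496 + 0.2356 + 0.2356 = 1.1862
KR-20 = (k/(k-1)) * (1 - Sum(p_i*q_i) / Var_total)
= (5/4) * (1 - 1.1862/2.03)
= 1.25 * 0.4157
KR-20 = 0.5196

0.5196


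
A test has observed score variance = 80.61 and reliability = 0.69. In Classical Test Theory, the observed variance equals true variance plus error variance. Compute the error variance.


var_true = rxx * var_obs = 0.69 * 80.61 = 55.6209
var_error = var_obs - var_true
var_error = 80.61 - 55.6209
var_error = 24.9891

24.9891


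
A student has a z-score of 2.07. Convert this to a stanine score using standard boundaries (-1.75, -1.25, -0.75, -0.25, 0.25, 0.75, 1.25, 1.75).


Stanine boundaries: [-1.75, -1.25, -0.75, -0.25, 0.25, 0.75, 1.25, 1.75]
z = 2.07
Check each boundary:
  z >= -1.75 -> could be stanine 2
  z >= -1.25 -> could be stanine 3
  z >= -0.75 -> could be stanine 4
  z >= -0.25 -> could be stanine 5
  z >= 0.25 -> could be stanine 6
  z >= 0.75 -> could be stanine 7
  z >= 1.25 -> could be stanine 8
  z >= 1.75 -> could be stanine 9
Highest qualifying boundary gives stanine = 9

9


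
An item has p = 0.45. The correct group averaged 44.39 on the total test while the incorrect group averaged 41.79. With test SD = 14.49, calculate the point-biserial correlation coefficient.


q = 1 - p = 0.55
rpb = ((M1 - M0) / SD) * sqrt(p * q)
rpb = ((44.39 - 41.79) / 14.49) * sqrt(0.45 * 0.55)
rpb = 0.0893

0.0893


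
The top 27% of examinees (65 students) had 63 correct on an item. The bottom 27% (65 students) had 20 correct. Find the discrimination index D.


p_upper = 63/65 = 0.9692
p_lower = 20/65 = 0.3077
D = 0.9692 - 0.3077 = 0.6615

0.6615


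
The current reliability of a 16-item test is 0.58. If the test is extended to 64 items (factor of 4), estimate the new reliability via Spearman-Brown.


r_new = (n * rxx) / (1 + (n-1) * rxx)
r_new = (4 * 0.58) / (1 + 3 * 0.58)
r_new = 2.32 / 2.74
r_new = 0.8467

0.8467


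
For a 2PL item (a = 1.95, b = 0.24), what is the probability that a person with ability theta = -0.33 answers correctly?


a*(theta - b) = 1.95 * (-0.33 - 0.24) = -1.1115
exp(--1.1115) = 3.0389
P = 1 / (1 + 3.0389)
P = 0.2476

0.2476


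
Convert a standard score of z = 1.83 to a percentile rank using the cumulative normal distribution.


CDF(z) = 0.5 * (1 + erf(z/sqrt(2)))
erf(1.294) = 0.9328
CDF = 0.9664
Percentile rank = 0.9664 * 100 = 96.64

96.64


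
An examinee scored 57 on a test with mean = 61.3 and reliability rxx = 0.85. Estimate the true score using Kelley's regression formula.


T_est = rxx * X + (1 - rxx) * mean
T_est = 0.85 * 57 + 0.15 * 61.3
T_est = 48.45 + 9.195
T_est = 57.645

57.645


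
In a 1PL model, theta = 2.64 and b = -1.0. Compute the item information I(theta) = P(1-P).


P = 1/(1+exp(-(2.64--1.0))) = 0.9744
I = P*(1-P) = 0.9744 * 0.0256
I = 0.0249

0.0249


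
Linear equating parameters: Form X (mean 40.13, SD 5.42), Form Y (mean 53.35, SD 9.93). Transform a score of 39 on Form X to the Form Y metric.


slope = SD_Y / SD_X = 9.93 / 5.42 ~ 1.8321
intercept = mean_Y - slope * mean_X = 53.35 - (9.93 / 5.42) * 40.13 ~ -20.1723
Y = slope * X + intercept. To avoid rounding drift from the rounded slope/intercept, evaluate the equivalent form Y = mean_Y + SD_Y * (X - mean_X) / SD_X at full precision:
Y = 53.35 + 9.93 * (39 - 40.13) / 5.42
Y = 53.35 - 9.93 * 1.13 / 5.42
Y = 53.35 - 11.2209 / 5.42
Y = 53.35 - 2.0703
Y = 51.2797

51.2797


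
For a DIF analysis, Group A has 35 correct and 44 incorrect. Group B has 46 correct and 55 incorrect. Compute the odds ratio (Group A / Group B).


Odds_A = 35/44 = 0.7955
Odds_B = 46/55 = 0.8364
OR = Odds_A / Odds_B = 0.7955 / 0.8364
Exactly, OR = (35 * 55) / (44 * 46) = 1925 / 2024
OR = 0.9511

0.9511


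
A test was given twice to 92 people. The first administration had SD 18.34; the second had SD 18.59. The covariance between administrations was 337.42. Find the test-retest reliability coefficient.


r = cov(X,Y) / (SD_X * SD_Y)
r = 337.42 / (18.34 * 18.59)
r = 337.42 / 340.9406
r = 0.9897

0.9897


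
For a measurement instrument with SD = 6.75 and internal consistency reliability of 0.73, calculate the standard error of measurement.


SEM = SD * sqrt(1 - rxx)
SEM = 6.75 * sqrt(1 - 0.73)
SEM = 6.75 * sqrt(0.27) = 6.75 * 0.519615
SEM = 3.5074

3.5074


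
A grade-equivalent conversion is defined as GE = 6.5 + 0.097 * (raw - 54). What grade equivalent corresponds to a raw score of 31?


raw - median = 31 - 54 = -23
slope * diff = 0.097 * -23 = -2.231
GE = 6.5 + -2.231
GE = 4.269

4.269
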